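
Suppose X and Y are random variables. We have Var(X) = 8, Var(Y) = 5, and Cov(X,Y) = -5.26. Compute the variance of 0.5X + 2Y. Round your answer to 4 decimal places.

11.4800

Var(0.5X + 2Y) = (0.5)²·Var(X) + (2)²·Var(Y) + 2·(0.5)·(2)·Cov(X,Y)
= 0.25·8 + 4·5 + 2·-5.26 = 11.48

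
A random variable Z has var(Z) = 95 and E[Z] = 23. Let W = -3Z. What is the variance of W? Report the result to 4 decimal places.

var(-3Z) = (-3)²·var(Z) = 9·95 = 855

855.0000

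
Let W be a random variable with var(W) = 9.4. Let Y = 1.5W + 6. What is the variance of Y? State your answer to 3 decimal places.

var(1.5W + 6) = (1.5)²·var(W) = 2.25·9.4 = 21.15

21.150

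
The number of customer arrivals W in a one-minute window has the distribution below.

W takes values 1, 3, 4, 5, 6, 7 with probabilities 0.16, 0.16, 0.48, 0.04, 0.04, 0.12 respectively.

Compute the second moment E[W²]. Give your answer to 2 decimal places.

E[W²] = (1)²(0.16) + (3)²(0.16) + (4)²(0.48) + (5)²(0.04) + (6)²(0.04) + (7)²(0.12) = 17.6

17.60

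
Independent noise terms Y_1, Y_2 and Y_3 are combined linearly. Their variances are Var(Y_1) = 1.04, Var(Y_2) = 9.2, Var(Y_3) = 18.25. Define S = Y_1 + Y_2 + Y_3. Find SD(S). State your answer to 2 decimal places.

By independence, Var(S) = (1)²Var(Y_1) + (1)²Var(Y_2) + (1)²Var(Y_3)
= (1)²·1.04 + (1)²·9.2 + (1)²·18.25 = 28.49
SD(S) = √28.49 ≈ 5.34

5.34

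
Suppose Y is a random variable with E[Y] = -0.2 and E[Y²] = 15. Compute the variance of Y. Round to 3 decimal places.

14.960

V(Y) = 15 − (-0.2)² = 14.96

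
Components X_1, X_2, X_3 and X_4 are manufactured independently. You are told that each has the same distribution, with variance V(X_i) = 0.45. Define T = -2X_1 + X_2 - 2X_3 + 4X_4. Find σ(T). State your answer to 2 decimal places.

By independence, V(T) = (-2)²V(X_1) + (1)²V(X_2) + (-2)²V(X_3) + (4)²V(X_4)
= (-2)²·0.45 + (1)²·0.45 + (-2)²·0.45 + (4)²·0.45 = 11.25
σ(T) = √11.25 ≈ 3.35

3.35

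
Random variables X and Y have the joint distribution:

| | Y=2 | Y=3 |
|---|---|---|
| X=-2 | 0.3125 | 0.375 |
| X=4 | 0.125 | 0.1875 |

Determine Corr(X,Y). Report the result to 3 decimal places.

0.051

E[X] = -0.125,  E[Y] = 2.5625
E[XY] = -0.25
cov(X,Y) = E[XY] − E[X]E[Y] = -0.25 − (-0.125)(2.5625) = 0.0703125
var(X) = 7.734375,  var(Y) = 0.24609375
ρ = 0.0703125 / √(7.734375·0.24609375) ≈ 0.051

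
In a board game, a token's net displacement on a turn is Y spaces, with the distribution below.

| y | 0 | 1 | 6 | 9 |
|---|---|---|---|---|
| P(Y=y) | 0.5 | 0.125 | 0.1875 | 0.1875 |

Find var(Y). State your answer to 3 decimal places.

13.434

E[Y] = (0)(0.5) + (1)(0.125) + (6)(0.1875) + (9)(0.1875) = 2.9375
E[Y²] = (0)²(0.5) + (1)²(0.125) + (6)²(0.1875) + (9)²(0.1875) = 22.0625
var(Y) = E[Y²] − (E[Y])² = 22.0625 − (2.9375)² = 13.43359375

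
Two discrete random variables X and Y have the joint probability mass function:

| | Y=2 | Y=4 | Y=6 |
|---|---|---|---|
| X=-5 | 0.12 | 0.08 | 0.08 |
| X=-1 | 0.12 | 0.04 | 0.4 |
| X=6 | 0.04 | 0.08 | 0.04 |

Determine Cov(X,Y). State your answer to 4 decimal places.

0.3200

E[X] = -1,  E[Y] = 4.48
E[XY] = -4.16
Cov(X,Y) = E[XY] − E[X]E[Y] = -4.16 − (-1)(4.48) = 0.32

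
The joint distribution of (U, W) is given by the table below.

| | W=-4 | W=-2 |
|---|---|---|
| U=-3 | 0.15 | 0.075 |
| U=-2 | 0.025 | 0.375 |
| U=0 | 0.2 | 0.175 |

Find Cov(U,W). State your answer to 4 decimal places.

E[U] = -1.475,  E[W] = -2.75
E[UW] = 3.95
Cov(U,W) = E[UW] − E[U]E[W] = 3.95 − (-1.475)(-2.75) = -0.10625

-0.1063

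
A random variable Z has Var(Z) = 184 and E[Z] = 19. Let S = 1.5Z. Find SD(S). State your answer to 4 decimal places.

Var(1.5Z) = (1.5)²·184 = 414
SD(S) = √414 ≈ 20.3470

20.3470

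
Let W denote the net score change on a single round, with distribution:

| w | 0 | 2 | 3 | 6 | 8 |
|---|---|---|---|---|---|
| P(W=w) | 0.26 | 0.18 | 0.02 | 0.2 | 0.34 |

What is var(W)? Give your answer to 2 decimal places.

E[W] = (0)(0.26) + (2)(0.18) + (3)(0.02) + (6)(0.2) + (8)(0.34) = 4.34
E[W²] = (0)²(0.26) + (2)²(0.18) + (3)²(0.02) + (6)²(0.2) + (8)²(0.34) = 29.86
var(W) = E[W²] − (E[W])² = 29.86 − (4.34)² = 11.0244

11.02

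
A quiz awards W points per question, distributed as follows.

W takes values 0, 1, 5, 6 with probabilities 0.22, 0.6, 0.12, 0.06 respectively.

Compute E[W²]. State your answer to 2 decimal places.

5.76

E[W²] = (0)²(0.22) + (1)²(0.6) + (5)²(0.12) + (6)²(0.06) = 5.76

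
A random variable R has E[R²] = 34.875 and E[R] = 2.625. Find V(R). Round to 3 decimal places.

27.984

V(R) = 34.875 − (2.625)² = 27.984375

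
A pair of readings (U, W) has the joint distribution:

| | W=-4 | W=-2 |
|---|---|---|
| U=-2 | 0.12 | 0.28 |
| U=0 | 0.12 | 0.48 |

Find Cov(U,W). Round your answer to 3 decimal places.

0.096

E[U] = -0.8,  E[W] = -2.48
E[UW] = 2.08
Cov(U,W) = E[UW] − E[U]E[W] = 2.08 − (-0.8)(-2.48) = 0.096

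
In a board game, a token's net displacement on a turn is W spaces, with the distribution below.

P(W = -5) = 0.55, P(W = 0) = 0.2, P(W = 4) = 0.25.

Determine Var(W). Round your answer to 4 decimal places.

14.6875

E[W] = (-5)(0.55) + (0)(0.2) + (4)(0.25) = -1.75
E[W²] = (-5)²(0.55) + (0)²(0.2) + (4)²(0.25) = 17.75
Var(W) = E[W²] − (E[W])² = 17.75 − (-1.75)² = 14.6875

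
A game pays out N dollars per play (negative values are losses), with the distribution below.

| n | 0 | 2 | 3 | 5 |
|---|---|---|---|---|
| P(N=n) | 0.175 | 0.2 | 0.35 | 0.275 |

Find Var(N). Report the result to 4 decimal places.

2.8444

E[N] = (0)(0.175) + (2)(0.2) + (3)(0.35) + (5)(0.275) = 2.825
E[N²] = (0)²(0.175) + (2)²(0.2) + (3)²(0.35) + (5)²(0.275) = 10.825
Var(N) = E[N²] − (E[N])² = 10.825 − (2.825)² = 2.844375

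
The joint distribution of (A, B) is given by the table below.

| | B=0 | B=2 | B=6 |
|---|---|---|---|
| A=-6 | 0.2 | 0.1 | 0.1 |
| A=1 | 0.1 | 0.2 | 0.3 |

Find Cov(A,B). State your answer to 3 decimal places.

2.800

E[A] = -1.8,  E[B] = 3
E[AB] = -2.6
Cov(A,B) = E[AB] − E[A]E[B] = -2.6 − (-1.8)(3) = 2.8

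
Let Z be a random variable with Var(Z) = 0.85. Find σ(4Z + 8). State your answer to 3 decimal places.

Var(4Z + 8) = (4)²·0.85 = 13.6
σ(4Z + 8) = √13.6 ≈ 3.688

3.688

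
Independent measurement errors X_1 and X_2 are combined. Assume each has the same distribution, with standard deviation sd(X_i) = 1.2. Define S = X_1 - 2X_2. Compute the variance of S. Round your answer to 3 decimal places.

var(X_i) = (1.2)² = 1.44
By independence, var(S) = (1)²var(X_1) + (-2)²var(X_2)
= (1)²·1.44 + (-2)²·1.44 = 7.2

7.200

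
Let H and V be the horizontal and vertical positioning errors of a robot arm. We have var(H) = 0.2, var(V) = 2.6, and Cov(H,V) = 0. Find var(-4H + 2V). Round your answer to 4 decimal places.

var(-4H + 2V) = (-4)²·var(H) + (2)²·var(V) + 2·(-4)·(2)·Cov(H,V)
= 16·0.2 + 4·2.6 + -16·0 = 13.6

13.6000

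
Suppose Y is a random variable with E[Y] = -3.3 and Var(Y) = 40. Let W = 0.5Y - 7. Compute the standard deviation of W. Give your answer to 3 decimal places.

3.162

Var(0.5Y - 7) = (0.5)²·40 = 10
σ(W) = √10 ≈ 3.162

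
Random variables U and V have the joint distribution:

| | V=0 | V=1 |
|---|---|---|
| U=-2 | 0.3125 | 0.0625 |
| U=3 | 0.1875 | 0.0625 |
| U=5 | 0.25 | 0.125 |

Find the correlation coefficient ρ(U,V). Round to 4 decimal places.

0.1630

E[U] = 1.875,  E[V] = 0.25
E[UV] = 0.6875
cov(U,V) = E[UV] − E[U]E[V] = 0.6875 − (1.875)(0.25) = 0.21875
Var(U) = 9.609375,  Var(V) = 0.1875
ρ = 0.21875 / √(9.609375·0.1875) ≈ 0.1630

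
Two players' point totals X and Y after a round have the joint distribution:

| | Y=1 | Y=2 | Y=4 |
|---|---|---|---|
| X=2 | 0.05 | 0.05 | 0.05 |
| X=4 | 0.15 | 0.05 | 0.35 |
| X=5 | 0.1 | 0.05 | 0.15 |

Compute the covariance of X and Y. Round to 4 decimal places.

E[X] = 4,  E[Y] = 2.8
E[XY] = 11.3
Cov(X,Y) = E[XY] − E[X]E[Y] = 11.3 − (4)(2.8) = 0.1

0.1000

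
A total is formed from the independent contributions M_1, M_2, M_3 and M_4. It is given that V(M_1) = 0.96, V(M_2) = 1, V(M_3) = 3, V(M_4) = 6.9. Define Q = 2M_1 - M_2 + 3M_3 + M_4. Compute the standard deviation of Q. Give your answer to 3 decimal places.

6.224

By independence, V(Q) = (2)²V(M_1) + (-1)²V(M_2) + (3)²V(M_3) + (1)²V(M_4)
= (2)²·0.96 + (-1)²·1 + (3)²·3 + (1)²·6.9 = 38.74
σ(Q) = √38.74 ≈ 6.224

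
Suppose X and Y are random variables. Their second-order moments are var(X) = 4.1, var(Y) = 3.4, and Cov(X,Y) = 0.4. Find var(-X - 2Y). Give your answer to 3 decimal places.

var(-X - 2Y) = (-1)²·var(X) + (-2)²·var(Y) + 2·(-1)·(-2)·Cov(X,Y)
= 1·4.1 + 4·3.4 + 4·0.4 = 19.3

19.300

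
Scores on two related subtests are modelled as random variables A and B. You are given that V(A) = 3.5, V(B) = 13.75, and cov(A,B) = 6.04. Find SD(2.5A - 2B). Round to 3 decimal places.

4.059

V(2.5A - 2B) = (2.5)²·V(A) + (-2)²·V(B) + 2·(2.5)·(-2)·cov(A,B)
= 6.25·3.5 + 4·13.75 + -10·6.04 = 16.475
SD(2.5A - 2B) = √16.475 ≈ 4.059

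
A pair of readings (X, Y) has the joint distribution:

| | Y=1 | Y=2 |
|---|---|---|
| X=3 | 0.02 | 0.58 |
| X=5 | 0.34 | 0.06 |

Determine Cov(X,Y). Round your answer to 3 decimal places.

E[X] = 3.8,  E[Y] = 1.64
E[XY] = 5.84
Cov(X,Y) = E[XY] − E[X]E[Y] = 5.84 − (3.8)(1.64) = -0.392

-0.392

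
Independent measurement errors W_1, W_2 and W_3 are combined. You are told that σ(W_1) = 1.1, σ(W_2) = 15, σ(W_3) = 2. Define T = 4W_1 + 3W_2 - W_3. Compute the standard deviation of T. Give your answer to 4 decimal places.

45.2588

Var(W_1) = 1.21, Var(W_2) = 225, Var(W_3) = 4
By independence, Var(T) = (4)²Var(W_1) + (3)²Var(W_2) + (-1)²Var(W_3)
= (4)²·1.21 + (3)²·225 + (-1)²·4 = 2048.36
σ(T) = √2048.36 ≈ 45.2588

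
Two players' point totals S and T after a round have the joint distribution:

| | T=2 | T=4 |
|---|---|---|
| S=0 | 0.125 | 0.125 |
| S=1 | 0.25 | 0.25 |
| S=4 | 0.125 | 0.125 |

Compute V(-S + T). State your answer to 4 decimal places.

E[S] = 1.5,  E[T] = 3,  E[ST] = 4.5
V(S) = 4.5 − (1.5)² = 2.25;  V(T) = 10 − (3)² = 1
Cov(S,T) = 4.5 − (1.5)(3) = 0
V(-S + T) = (-1)²·2.25 + (1)²·1 + 2·(-1)·(1)·0 = 3.25

3.2500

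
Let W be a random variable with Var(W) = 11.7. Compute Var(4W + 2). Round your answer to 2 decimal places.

187.20

Var(4W + 2) = (4)²·Var(W) = 16·11.7 = 187.2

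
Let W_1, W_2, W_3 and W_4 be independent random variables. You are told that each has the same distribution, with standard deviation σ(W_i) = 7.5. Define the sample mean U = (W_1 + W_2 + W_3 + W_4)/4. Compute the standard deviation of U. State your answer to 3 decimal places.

Var(W_i) = (7.5)² = 56.25
By independence, Var(U) = (0.25)²Var(W_1) + (0.25)²Var(W_2) + (0.25)²Var(W_3) + (0.25)²Var(W_4)
= (0.25)²·56.25 + (0.25)²·56.25 + (0.25)²·56.25 + (0.25)²·56.25 = 14.0625
σ(U) = √14.0625 ≈ 3.750

3.750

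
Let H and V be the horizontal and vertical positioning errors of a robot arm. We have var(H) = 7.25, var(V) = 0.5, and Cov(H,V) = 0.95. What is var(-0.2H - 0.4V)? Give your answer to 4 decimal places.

0.5220

var(-0.2H - 0.4V) = (-0.2)²·var(H) + (-0.4)²·var(V) + 2·(-0.2)·(-0.4)·Cov(H,V)
= 0.04·7.25 + 0.16·0.5 + 0.16·0.95 = 0.522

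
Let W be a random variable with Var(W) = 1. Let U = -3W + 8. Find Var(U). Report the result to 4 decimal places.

9.0000

Var(-3W + 8) = (-3)²·Var(W) = 9·1 = 9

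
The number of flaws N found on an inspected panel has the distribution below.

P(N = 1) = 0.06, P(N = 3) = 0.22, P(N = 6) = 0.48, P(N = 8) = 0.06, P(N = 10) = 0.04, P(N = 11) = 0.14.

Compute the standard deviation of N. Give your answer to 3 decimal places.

E[N] = (1)(0.06) + (3)(0.22) + (6)(0.48) + (8)(0.06) + (10)(0.04) + (11)(0.14) = 6.02
E[N²] = (1)²(0.06) + (3)²(0.22) + (6)²(0.48) + (8)²(0.06) + (10)²(0.04) + (11)²(0.14) = 44.1
Var(N) = E[N²] − (E[N])² = 44.1 − (6.02)² = 7.8596
SD(N) = √7.8596 ≈ 2.803

2.803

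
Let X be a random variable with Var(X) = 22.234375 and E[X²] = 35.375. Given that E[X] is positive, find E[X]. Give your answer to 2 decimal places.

(E[X])² = E[X²] − Var(X) = 35.375 − 22.234375 = 13.140625
E[X] = √13.140625 = 3.625

3.63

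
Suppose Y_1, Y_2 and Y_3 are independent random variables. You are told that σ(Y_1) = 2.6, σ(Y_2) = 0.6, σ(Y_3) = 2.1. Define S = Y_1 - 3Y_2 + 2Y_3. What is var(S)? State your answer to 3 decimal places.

var(Y_1) = 6.76, var(Y_2) = 0.36, var(Y_3) = 4.41
By independence, var(S) = (1)²var(Y_1) + (-3)²var(Y_2) + (2)²var(Y_3)
= (1)²·6.76 + (-3)²·0.36 + (2)²·4.41 = 27.64

27.640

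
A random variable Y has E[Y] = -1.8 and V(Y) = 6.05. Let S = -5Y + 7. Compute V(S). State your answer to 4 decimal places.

151.2500

V(-5Y + 7) = (-5)²·V(Y) = 25·6.05 = 151.25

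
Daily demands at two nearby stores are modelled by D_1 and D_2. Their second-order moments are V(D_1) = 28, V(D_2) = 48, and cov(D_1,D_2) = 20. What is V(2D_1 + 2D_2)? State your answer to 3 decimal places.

464.000

V(2D_1 + 2D_2) = (2)²·V(D_1) + (2)²·V(D_2) + 2·(2)·(2)·cov(D_1,D_2)
= 4·28 + 4·48 + 8·20 = 464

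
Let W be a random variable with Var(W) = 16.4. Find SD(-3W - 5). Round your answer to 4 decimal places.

12.1491

Var(-3W - 5) = (-3)²·16.4 = 147.6
SD(-3W - 5) = √147.6 ≈ 12.1491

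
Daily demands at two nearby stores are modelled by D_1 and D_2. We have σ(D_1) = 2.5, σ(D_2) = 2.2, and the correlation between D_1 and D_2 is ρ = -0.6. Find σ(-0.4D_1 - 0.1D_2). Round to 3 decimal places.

0.886

V(D_1) = (2.5)² = 6.25;  V(D_2) = (2.2)² = 4.84
cov(D_1,D_2) = ρ·σ(D_1)·σ(D_2) = -0.6·2.5·2.2 = -3.3
V(-0.4D_1 - 0.1D_2) = (-0.4)²·V(D_1) + (-0.1)²·V(D_2) + 2·(-0.4)·(-0.1)·cov(D_1,D_2)
= 0.16·6.25 + 0.01·4.84 + 0.08·-3.3 = 0.7844
σ(-0.4D_1 - 0.1D_2) = √0.7844 ≈ 0.886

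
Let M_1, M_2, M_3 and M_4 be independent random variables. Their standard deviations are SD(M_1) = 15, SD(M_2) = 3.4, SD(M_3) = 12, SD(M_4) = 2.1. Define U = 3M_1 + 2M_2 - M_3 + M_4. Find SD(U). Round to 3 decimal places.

Var(M_1) = 225, Var(M_2) = 11.56, Var(M_3) = 144, Var(M_4) = 4.41
By independence, Var(U) = (3)²Var(M_1) + (2)²Var(M_2) + (-1)²Var(M_3) + (1)²Var(M_4)
= (3)²·225 + (2)²·11.56 + (-1)²·144 + (1)²·4.41 = 2219.65
SD(U) = √2219.65 ≈ 47.113

47.113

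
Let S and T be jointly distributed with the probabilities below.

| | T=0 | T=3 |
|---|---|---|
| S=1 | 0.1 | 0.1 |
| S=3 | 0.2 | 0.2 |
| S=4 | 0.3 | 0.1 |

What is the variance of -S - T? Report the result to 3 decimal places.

E[S] = 3,  E[T] = 1.2,  E[ST] = 3.3
var(S) = 10.2 − (3)² = 1.2;  var(T) = 3.6 − (1.2)² = 2.16
Cov(S,T) = 3.3 − (3)(1.2) = -0.3
var(-S - T) = (-1)²·1.2 + (-1)²·2.16 + 2·(-1)·(-1)·-0.3 = 2.76

2.760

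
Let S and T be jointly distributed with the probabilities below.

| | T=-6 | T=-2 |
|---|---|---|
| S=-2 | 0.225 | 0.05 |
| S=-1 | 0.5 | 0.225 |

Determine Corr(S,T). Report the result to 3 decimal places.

E[S] = -1.275,  E[T] = -4.9
E[ST] = 6.35
Cov(S,T) = E[ST] − E[S]E[T] = 6.35 − (-1.275)(-4.9) = 0.1025
var(S) = 0.199375,  var(T) = 3.19
ρ = 0.1025 / √(0.199375·3.19) ≈ 0.129

0.129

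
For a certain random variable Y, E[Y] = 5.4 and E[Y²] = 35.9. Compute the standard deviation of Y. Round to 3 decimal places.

var(Y) = 35.9 − (5.4)² = 6.74
SD(Y) = √6.74 ≈ 2.596

2.596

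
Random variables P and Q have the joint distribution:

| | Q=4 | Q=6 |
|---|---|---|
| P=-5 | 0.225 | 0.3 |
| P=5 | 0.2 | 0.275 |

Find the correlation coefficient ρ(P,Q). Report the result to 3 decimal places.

0.008

E[P] = -0.25,  E[Q] = 5.15
E[PQ] = -1.25
Cov(P,Q) = E[PQ] − E[P]E[Q] = -1.25 − (-0.25)(5.15) = 0.0375
Var(P) = 24.9375,  Var(Q) = 0.9775
ρ = 0.0375 / √(24.9375·0.9775) ≈ 0.008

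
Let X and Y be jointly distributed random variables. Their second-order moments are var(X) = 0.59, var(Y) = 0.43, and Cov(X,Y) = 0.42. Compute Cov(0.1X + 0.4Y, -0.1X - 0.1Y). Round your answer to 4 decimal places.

Cov(0.1X + 0.4Y, -0.1X - 0.1Y) = (0.1)(-0.1)var(X) + (0.4)(-0.1)var(Y) + [(0.1)(-0.1) + (0.4)(-0.1)]Cov(X,Y)
= -0.01·0.59 + -0.04·0.43 + -0.05·0.42 = -0.0441

-0.0441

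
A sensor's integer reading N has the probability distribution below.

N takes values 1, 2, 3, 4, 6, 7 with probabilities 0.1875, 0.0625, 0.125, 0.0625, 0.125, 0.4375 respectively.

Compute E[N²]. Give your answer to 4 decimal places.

E[N²] = (1)²(0.1875) + (2)²(0.0625) + (3)²(0.125) + (4)²(0.0625) + (6)²(0.125) + (7)²(0.4375) = 28.5

28.5000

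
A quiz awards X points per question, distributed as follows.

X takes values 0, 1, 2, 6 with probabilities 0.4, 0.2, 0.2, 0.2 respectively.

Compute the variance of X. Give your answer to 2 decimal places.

4.96

E[X] = (0)(0.4) + (1)(0.2) + (2)(0.2) + (6)(0.2) = 1.8
E[X²] = (0)²(0.4) + (1)²(0.2) + (2)²(0.2) + (6)²(0.2) = 8.2
var(X) = E[X²] − (E[X])² = 8.2 − (1.8)² = 4.96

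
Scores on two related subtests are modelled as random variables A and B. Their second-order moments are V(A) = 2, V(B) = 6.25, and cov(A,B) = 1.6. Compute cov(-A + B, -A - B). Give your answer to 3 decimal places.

-4.250

cov(-A + B, -A - B) = (-1)(-1)V(A) + (1)(-1)V(B) + [(-1)(-1) + (1)(-1)]cov(A,B)
= 1·2 + -1·6.25 + 0·1.6 = -4.25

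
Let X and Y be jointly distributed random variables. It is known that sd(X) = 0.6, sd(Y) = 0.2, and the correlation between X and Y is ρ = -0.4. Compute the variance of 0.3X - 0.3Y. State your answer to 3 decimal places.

0.045

Var(X) = (0.6)² = 0.36;  Var(Y) = (0.2)² = 0.04
Cov(X,Y) = ρ·sd(X)·sd(Y) = -0.4·0.6·0.2 = -0.048
Var(0.3X - 0.3Y) = (0.3)²·Var(X) + (-0.3)²·Var(Y) + 2·(0.3)·(-0.3)·Cov(X,Y)
= 0.09·0.36 + 0.09·0.04 + -0.18·-0.048 = 0.04464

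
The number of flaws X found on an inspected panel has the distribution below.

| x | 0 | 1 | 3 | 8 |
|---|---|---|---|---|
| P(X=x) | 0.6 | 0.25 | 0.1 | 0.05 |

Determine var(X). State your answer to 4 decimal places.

3.4475

E[X] = (0)(0.6) + (1)(0.25) + (3)(0.1) + (8)(0.05) = 0.95
E[X²] = (0)²(0.6) + (1)²(0.25) + (3)²(0.1) + (8)²(0.05) = 4.35
var(X) = E[X²] − (E[X])² = 4.35 − (0.95)² = 3.4475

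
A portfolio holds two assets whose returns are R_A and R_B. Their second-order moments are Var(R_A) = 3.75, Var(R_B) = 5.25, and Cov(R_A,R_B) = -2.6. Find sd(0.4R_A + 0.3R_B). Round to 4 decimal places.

0.6697

Var(0.4R_A + 0.3R_B) = (0.4)²·Var(R_A) + (0.3)²·Var(R_B) + 2·(0.4)·(0.3)·Cov(R_A,R_B)
= 0.16·3.75 + 0.09·5.25 + 0.24·-2.6 = 0.4485
sd(0.4R_A + 0.3R_B) = √0.4485 ≈ 0.6697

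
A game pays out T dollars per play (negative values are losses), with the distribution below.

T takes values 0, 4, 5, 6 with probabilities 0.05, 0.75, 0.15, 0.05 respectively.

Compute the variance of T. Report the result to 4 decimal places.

E[T] = (0)(0.05) + (4)(0.75) + (5)(0.15) + (6)(0.05) = 4.05
E[T²] = (0)²(0.05) + (4)²(0.75) + (5)²(0.15) + (6)²(0.05) = 17.55
V(T) = E[T²] − (E[T])² = 17.55 − (4.05)² = 1.1475

1.1475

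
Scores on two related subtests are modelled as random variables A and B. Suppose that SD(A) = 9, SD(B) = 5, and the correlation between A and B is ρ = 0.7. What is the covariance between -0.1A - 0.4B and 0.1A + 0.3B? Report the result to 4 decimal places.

var(A) = (9)² = 81;  var(B) = (5)² = 25
cov(A,B) = ρ·SD(A)·SD(B) = 0.7·9·5 = 31.5
cov(-0.1A - 0.4B, 0.1A + 0.3B) = (-0.1)(0.1)var(A) + (-0.4)(0.3)var(B) + [(-0.1)(0.3) + (-0.4)(0.1)]cov(A,B)
= -0.01·81 + -0.12·25 + -0.07·31.5 = -6.015

-6.0150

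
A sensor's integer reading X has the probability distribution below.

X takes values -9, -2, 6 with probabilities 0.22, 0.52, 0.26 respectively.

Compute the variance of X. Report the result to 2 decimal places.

27.13

E[X] = (-9)(0.22) + (-2)(0.52) + (6)(0.26) = -1.46
E[X²] = (-9)²(0.22) + (-2)²(0.52) + (6)²(0.26) = 29.26
var(X) = E[X²] − (E[X])² = 29.26 − (-1.46)² = 27.1284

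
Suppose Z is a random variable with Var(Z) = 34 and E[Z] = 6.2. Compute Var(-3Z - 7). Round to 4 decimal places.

Var(-3Z - 7) = (-3)²·Var(Z) = 9·34 = 306

306.0000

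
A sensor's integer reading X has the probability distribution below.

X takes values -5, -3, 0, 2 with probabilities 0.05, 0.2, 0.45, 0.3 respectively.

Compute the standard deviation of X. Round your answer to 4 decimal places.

E[X] = (-5)(0.05) + (-3)(0.2) + (0)(0.45) + (2)(0.3) = -0.25
E[X²] = (-5)²(0.05) + (-3)²(0.2) + (0)²(0.45) + (2)²(0.3) = 4.25
Var(X) = E[X²] − (E[X])² = 4.25 − (-0.25)² = 4.1875
SD(X) = √4.1875 ≈ 2.0463

2.0463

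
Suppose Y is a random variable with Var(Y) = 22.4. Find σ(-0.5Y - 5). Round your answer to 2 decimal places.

2.37

Var(-0.5Y - 5) = (-0.5)²·22.4 = 5.6
σ(-0.5Y - 5) = √5.6 ≈ 2.37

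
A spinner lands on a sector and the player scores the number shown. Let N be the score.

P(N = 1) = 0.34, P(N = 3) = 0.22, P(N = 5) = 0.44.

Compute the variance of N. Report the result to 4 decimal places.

3.0800

E[N] = (1)(0.34) + (3)(0.22) + (5)(0.44) = 3.2
E[N²] = (1)²(0.34) + (3)²(0.22) + (5)²(0.44) = 13.32
Var(N) = E[N²] − (E[N])² = 13.32 − (3.2)² = 3.08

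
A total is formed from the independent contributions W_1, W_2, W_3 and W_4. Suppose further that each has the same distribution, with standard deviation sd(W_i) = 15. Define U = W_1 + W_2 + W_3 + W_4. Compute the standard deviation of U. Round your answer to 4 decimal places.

Var(W_i) = (15)² = 225
By independence, Var(U) = (1)²Var(W_1) + (1)²Var(W_2) + (1)²Var(W_3) + (1)²Var(W_4)
= (1)²·225 + (1)²·225 + (1)²·225 + (1)²·225 = 900
sd(U) = √900 ≈ 30.0000

30.0000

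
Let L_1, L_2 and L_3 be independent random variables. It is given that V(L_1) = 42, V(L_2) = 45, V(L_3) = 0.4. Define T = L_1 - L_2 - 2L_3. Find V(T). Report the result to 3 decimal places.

By independence, V(T) = (1)²V(L_1) + (-1)²V(L_2) + (-2)²V(L_3)
= (1)²·42 + (-1)²·45 + (-2)²·0.4 = 88.6

88.600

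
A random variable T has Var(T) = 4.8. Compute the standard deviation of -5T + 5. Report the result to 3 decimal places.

Var(-5T + 5) = (-5)²·4.8 = 120
sd(-5T + 5) = √120 ≈ 10.954

10.954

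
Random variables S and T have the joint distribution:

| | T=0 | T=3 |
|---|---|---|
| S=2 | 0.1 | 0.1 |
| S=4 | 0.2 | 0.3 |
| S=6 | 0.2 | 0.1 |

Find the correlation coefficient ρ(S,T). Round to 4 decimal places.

E[S] = 4.2,  E[T] = 1.5
E[ST] = 6
cov(S,T) = E[ST] − E[S]E[T] = 6 − (4.2)(1.5) = -0.3
V(S) = 1.96,  V(T) = 2.25
ρ = -0.3 / √(1.96·2.25) ≈ -0.1429

-0.1429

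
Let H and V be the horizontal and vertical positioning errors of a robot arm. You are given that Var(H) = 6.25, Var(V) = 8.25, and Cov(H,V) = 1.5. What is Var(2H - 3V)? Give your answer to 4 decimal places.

81.2500

Var(2H - 3V) = (2)²·Var(H) + (-3)²·Var(V) + 2·(2)·(-3)·Cov(H,V)
= 4·6.25 + 9·8.25 + -12·1.5 = 81.25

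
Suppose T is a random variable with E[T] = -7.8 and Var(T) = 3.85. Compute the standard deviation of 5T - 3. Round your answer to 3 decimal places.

9.811

Var(5T - 3) = (5)²·3.85 = 96.25
sd(5T - 3) = √96.25 ≈ 9.811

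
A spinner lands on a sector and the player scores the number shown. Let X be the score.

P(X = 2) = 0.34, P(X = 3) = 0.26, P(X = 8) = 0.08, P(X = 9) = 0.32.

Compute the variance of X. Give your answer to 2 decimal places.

E[X] = (2)(0.34) + (3)(0.26) + (8)(0.08) + (9)(0.32) = 4.98
E[X²] = (2)²(0.34) + (3)²(0.26) + (8)²(0.08) + (9)²(0.32) = 34.74
Var(X) = E[X²] − (E[X])² = 34.74 − (4.98)² = 9.9396

9.94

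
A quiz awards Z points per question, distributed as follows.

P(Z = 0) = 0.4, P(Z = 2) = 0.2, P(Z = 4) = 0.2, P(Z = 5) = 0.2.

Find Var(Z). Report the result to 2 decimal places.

E[Z] = (0)(0.4) + (2)(0.2) + (4)(0.2) + (5)(0.2) = 2.2
E[Z²] = (0)²(0.4) + (2)²(0.2) + (4)²(0.2) + (5)²(0.2) = 9
Var(Z) = E[Z²] − (E[Z])² = 9 − (2.2)² = 4.16

4.16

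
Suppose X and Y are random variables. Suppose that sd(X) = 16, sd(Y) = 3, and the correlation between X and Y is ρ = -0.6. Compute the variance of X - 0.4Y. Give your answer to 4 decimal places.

Var(X) = (16)² = 256;  Var(Y) = (3)² = 9
Cov(X,Y) = ρ·sd(X)·sd(Y) = -0.6·16·3 = -28.8
Var(X - 0.4Y) = (1)²·Var(X) + (-0.4)²·Var(Y) + 2·(1)·(-0.4)·Cov(X,Y)
= 1·256 + 0.16·9 + -0.8·-28.8 = 280.48

280.4800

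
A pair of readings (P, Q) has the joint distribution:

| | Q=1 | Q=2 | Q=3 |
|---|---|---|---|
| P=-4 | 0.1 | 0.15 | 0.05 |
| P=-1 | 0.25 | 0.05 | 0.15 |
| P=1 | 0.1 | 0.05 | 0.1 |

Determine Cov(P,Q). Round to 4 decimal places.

E[P] = -1.4,  E[Q] = 1.85
E[PQ] = -2.5
Cov(P,Q) = E[PQ] − E[P]E[Q] = -2.5 − (-1.4)(1.85) = 0.09

0.0900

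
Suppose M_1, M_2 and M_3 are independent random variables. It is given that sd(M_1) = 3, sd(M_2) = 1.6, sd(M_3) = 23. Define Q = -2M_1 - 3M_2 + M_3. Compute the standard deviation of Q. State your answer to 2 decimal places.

24.25

Var(M_1) = 9, Var(M_2) = 2.56, Var(M_3) = 529
By independence, Var(Q) = (-2)²Var(M_1) + (-3)²Var(M_2) + (1)²Var(M_3)
= (-2)²·9 + (-3)²·2.56 + (1)²·529 = 588.04
sd(Q) = √588.04 ≈ 24.25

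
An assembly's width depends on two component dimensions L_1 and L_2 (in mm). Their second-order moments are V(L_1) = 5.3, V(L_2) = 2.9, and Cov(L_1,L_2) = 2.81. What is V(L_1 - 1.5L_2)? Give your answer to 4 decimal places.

3.3950

V(L_1 - 1.5L_2) = (1)²·V(L_1) + (-1.5)²·V(L_2) + 2·(1)·(-1.5)·Cov(L_1,L_2)
= 1·5.3 + 2.25·2.9 + -3·2.81 = 3.395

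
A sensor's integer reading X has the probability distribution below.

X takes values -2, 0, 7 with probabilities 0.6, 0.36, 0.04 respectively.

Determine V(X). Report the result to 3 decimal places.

E[X] = (-2)(0.6) + (0)(0.36) + (7)(0.04) = -0.92
E[X²] = (-2)²(0.6) + (0)²(0.36) + (7)²(0.04) = 4.36
V(X) = E[X²] − (E[X])² = 4.36 − (-0.92)² = 3.5136

3.514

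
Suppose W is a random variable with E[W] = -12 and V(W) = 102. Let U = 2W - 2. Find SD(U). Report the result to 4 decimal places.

V(2W - 2) = (2)²·102 = 408
SD(U) = √408 ≈ 20.1990

20.1990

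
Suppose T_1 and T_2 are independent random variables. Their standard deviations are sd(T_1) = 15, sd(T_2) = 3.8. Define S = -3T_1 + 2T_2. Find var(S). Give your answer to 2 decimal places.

2082.76

var(T_1) = 225, var(T_2) = 14.44
By independence, var(S) = (-3)²var(T_1) + (2)²var(T_2)
= (-3)²·225 + (2)²·14.44 = 2082.76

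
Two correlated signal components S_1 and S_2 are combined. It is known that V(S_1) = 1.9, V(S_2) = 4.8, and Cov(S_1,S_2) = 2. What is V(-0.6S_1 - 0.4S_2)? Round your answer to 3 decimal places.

2.412

V(-0.6S_1 - 0.4S_2) = (-0.6)²·V(S_1) + (-0.4)²·V(S_2) + 2·(-0.6)·(-0.4)·Cov(S_1,S_2)
= 0.36·1.9 + 0.16·4.8 + 0.48·2 = 2.412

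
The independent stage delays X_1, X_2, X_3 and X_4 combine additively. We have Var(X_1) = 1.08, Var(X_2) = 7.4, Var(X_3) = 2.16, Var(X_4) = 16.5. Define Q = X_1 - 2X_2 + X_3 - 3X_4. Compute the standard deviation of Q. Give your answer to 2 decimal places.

By independence, Var(Q) = (1)²Var(X_1) + (-2)²Var(X_2) + (1)²Var(X_3) + (-3)²Var(X_4)
= (1)²·1.08 + (-2)²·7.4 + (1)²·2.16 + (-3)²·16.5 = 181.34
SD(Q) = √181.34 ≈ 13.47

13.47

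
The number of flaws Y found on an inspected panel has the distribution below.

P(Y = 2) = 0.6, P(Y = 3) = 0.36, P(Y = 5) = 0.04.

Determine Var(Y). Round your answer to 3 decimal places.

E[Y] = (2)(0.6) + (3)(0.36) + (5)(0.04) = 2.48
E[Y²] = (2)²(0.6) + (3)²(0.36) + (5)²(0.04) = 6.64
Var(Y) = E[Y²] − (E[Y])² = 6.64 − (2.48)² = 0.4896

0.490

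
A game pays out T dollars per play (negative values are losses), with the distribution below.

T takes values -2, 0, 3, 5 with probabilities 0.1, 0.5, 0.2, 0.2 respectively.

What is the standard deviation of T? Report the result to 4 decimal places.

E[T] = (-2)(0.1) + (0)(0.5) + (3)(0.2) + (5)(0.2) = 1.4
E[T²] = (-2)²(0.1) + (0)²(0.5) + (3)²(0.2) + (5)²(0.2) = 7.2
Var(T) = E[T²] − (E[T])² = 7.2 − (1.4)² = 5.24
σ(T) = √5.24 ≈ 2.2891

2.2891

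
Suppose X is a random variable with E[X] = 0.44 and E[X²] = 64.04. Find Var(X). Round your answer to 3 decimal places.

Var(X) = 64.04 − (0.44)² = 63.8464

63.846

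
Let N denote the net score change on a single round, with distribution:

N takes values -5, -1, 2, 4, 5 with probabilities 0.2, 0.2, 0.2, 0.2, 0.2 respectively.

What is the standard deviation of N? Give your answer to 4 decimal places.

3.6332

E[N] = (-5)(0.2) + (-1)(0.2) + (2)(0.2) + (4)(0.2) + (5)(0.2) = 1
E[N²] = (-5)²(0.2) + (-1)²(0.2) + (2)²(0.2) + (4)²(0.2) + (5)²(0.2) = 14.2
Var(N) = E[N²] − (E[N])² = 14.2 − (1)² = 13.2
SD(N) = √13.2 ≈ 3.6332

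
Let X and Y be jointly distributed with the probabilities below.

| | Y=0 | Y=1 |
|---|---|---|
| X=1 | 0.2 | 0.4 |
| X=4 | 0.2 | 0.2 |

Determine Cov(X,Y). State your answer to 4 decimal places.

-0.1200

E[X] = 2.2,  E[Y] = 0.6
E[XY] = 1.2
Cov(X,Y) = E[XY] − E[X]E[Y] = 1.2 − (2.2)(0.6) = -0.12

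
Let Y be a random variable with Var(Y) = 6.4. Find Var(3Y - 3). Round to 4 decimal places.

Var(3Y - 3) = (3)²·Var(Y) = 9·6.4 = 57.6

57.6000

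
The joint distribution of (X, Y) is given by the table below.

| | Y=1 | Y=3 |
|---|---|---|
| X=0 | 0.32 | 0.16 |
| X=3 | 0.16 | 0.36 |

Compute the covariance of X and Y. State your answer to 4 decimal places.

0.5376

E[X] = 1.56,  E[Y] = 2.04
E[XY] = 3.72
Cov(X,Y) = E[XY] − E[X]E[Y] = 3.72 − (1.56)(2.04) = 0.5376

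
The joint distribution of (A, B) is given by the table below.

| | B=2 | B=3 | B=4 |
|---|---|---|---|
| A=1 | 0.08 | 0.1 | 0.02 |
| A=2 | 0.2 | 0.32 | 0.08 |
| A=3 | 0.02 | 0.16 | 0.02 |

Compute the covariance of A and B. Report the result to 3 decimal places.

E[A] = 2,  E[B] = 2.82
E[AB] = 5.7
cov(A,B) = E[AB] − E[A]E[B] = 5.7 − (2)(2.82) = 0.06

0.060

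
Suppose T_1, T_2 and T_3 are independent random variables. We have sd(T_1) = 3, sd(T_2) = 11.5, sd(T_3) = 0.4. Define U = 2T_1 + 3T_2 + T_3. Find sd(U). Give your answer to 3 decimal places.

Var(T_1) = 9, Var(T_2) = 132.25, Var(T_3) = 0.16
By independence, Var(U) = (2)²Var(T_1) + (3)²Var(T_2) + (1)²Var(T_3)
= (2)²·9 + (3)²·132.25 + (1)²·0.16 = 1226.41
sd(U) = √1226.41 ≈ 35.020

35.020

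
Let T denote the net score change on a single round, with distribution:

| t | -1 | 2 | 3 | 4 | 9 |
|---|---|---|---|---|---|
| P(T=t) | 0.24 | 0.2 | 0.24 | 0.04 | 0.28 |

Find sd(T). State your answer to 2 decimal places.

E[T] = (-1)(0.24) + (2)(0.2) + (3)(0.24) + (4)(0.04) + (9)(0.28) = 3.56
E[T²] = (-1)²(0.24) + (2)²(0.2) + (3)²(0.24) + (4)²(0.04) + (9)²(0.28) = 26.52
Var(T) = E[T²] − (E[T])² = 26.52 − (3.56)² = 13.8464
sd(T) = √13.8464 ≈ 3.72

3.72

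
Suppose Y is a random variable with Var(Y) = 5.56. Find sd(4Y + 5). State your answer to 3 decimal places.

9.432

Var(4Y + 5) = (4)²·5.56 = 88.96
sd(4Y + 5) = √88.96 ≈ 9.432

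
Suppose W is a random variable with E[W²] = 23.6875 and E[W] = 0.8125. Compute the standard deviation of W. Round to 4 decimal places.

4.7987

V(W) = 23.6875 − (0.8125)² = 23.02734375
SD(W) = √23.02734375 ≈ 4.7987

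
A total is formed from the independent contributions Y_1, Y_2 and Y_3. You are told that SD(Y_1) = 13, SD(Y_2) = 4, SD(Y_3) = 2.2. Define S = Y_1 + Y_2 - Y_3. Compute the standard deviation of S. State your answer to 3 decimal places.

V(Y_1) = 169, V(Y_2) = 16, V(Y_3) = 4.84
By independence, V(S) = (1)²V(Y_1) + (1)²V(Y_2) + (-1)²V(Y_3)
= (1)²·169 + (1)²·16 + (-1)²·4.84 = 189.84
SD(S) = √189.84 ≈ 13.778

13.778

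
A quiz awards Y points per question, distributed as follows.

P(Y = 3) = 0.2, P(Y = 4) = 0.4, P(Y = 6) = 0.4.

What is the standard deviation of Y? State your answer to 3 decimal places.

E[Y] = (3)(0.2) + (4)(0.4) + (6)(0.4) = 4.6
E[Y²] = (3)²(0.2) + (4)²(0.4) + (6)²(0.4) = 22.6
Var(Y) = E[Y²] − (E[Y])² = 22.6 − (4.6)² = 1.44
SD(Y) = √1.44 ≈ 1.200

1.200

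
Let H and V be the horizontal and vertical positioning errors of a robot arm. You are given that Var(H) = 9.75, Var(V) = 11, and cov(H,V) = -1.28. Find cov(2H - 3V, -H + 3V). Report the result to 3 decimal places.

cov(2H - 3V, -H + 3V) = (2)(-1)Var(H) + (-3)(3)Var(V) + [(2)(3) + (-3)(-1)]cov(H,V)
= -2·9.75 + -9·11 + 9·-1.28 = -130.02

-130.020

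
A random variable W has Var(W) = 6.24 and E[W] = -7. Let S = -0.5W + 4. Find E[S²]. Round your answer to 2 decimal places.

E[-0.5W + 4] = -0.5·-7 + 4 = 7.5
Var(-0.5W + 4) = (-0.5)²·6.24 = 1.56
E[S²] = Var(S) + (E[S])² = 1.56 + (7.5)² = 57.81

57.81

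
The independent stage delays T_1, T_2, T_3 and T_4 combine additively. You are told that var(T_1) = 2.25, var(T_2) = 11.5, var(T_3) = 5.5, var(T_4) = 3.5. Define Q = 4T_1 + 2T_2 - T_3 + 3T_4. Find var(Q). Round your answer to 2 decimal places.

119.00

By independence, var(Q) = (4)²var(T_1) + (2)²var(T_2) + (-1)²var(T_3) + (3)²var(T_4)
= (4)²·2.25 + (2)²·11.5 + (-1)²·5.5 + (3)²·3.5 = 119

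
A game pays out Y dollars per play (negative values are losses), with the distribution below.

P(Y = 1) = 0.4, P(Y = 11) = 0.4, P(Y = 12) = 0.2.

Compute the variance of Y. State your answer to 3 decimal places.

25.760

E[Y] = (1)(0.4) + (11)(0.4) + (12)(0.2) = 7.2
E[Y²] = (1)²(0.4) + (11)²(0.4) + (12)²(0.2) = 77.6
Var(Y) = E[Y²] − (E[Y])² = 77.6 − (7.2)² = 25.76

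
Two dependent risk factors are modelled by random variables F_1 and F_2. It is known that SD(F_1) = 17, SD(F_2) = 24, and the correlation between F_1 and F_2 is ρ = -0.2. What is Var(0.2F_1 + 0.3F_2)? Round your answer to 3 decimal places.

Var(F_1) = (17)² = 289;  Var(F_2) = (24)² = 576
Cov(F_1,F_2) = ρ·SD(F_1)·SD(F_2) = -0.2·17·24 = -81.6
Var(0.2F_1 + 0.3F_2) = (0.2)²·Var(F_1) + (0.3)²·Var(F_2) + 2·(0.2)·(0.3)·Cov(F_1,F_2)
= 0.04·289 + 0.09·576 + 0.12·-81.6 = 53.608

53.608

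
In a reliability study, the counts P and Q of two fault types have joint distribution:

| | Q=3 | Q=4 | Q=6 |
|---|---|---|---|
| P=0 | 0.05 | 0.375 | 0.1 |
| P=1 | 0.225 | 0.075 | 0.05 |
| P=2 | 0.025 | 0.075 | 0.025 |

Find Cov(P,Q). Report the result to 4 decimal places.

E[P] = 0.6,  E[Q] = 4.05
E[PQ] = 2.325
Cov(P,Q) = E[PQ] − E[P]E[Q] = 2.325 − (0.6)(4.05) = -0.105

-0.1050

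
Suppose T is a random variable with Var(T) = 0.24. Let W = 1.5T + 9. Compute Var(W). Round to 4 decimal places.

Var(1.5T + 9) = (1.5)²·Var(T) = 2.25·0.24 = 0.54

0.5400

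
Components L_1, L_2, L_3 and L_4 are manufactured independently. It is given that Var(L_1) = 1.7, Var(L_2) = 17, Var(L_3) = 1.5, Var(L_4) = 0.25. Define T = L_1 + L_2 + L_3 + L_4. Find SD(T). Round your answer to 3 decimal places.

4.522

By independence, Var(T) = (1)²Var(L_1) + (1)²Var(L_2) + (1)²Var(L_3) + (1)²Var(L_4)
= (1)²·1.7 + (1)²·17 + (1)²·1.5 + (1)²·0.25 = 20.45
SD(T) = √20.45 ≈ 4.522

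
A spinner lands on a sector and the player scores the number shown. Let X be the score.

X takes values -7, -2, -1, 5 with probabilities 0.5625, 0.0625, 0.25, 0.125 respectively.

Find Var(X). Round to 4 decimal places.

E[X] = (-7)(0.5625) + (-2)(0.0625) + (-1)(0.25) + (5)(0.125) = -3.6875
E[X²] = (-7)²(0.5625) + (-2)²(0.0625) + (-1)²(0.25) + (5)²(0.125) = 31.1875
Var(X) = E[X²] − (E[X])² = 31.1875 − (-3.6875)² = 17.58984375

17.5898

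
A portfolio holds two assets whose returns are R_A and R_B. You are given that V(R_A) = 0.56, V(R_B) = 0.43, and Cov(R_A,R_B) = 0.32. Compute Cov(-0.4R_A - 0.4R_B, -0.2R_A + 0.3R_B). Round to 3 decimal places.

Cov(-0.4R_A - 0.4R_B, -0.2R_A + 0.3R_B) = (-0.4)(-0.2)V(R_A) + (-0.4)(0.3)V(R_B) + [(-0.4)(0.3) + (-0.4)(-0.2)]Cov(R_A,R_B)
= 0.08·0.56 + -0.12·0.43 + -0.04·0.32 = -0.0196

-0.020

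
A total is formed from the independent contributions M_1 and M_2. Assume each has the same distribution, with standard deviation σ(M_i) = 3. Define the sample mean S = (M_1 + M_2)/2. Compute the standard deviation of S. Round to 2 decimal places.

2.12

V(M_i) = (3)² = 9
By independence, V(S) = (0.5)²V(M_1) + (0.5)²V(M_2)
= (0.5)²·9 + (0.5)²·9 = 4.5
σ(S) = √4.5 ≈ 2.12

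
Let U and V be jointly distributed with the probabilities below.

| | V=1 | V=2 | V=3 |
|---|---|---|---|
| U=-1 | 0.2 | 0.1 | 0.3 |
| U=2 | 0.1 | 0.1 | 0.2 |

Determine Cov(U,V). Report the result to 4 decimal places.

0.0600

E[U] = 0.2,  E[V] = 2.2
E[UV] = 0.5
Cov(U,V) = E[UV] − E[U]E[V] = 0.5 − (0.2)(2.2) = 0.06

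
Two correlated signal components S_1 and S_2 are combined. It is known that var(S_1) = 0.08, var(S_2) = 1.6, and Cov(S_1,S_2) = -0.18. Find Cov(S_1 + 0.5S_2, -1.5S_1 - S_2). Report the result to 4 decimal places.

Cov(S_1 + 0.5S_2, -1.5S_1 - S_2) = (1)(-1.5)var(S_1) + (0.5)(-1)var(S_2) + [(1)(-1) + (0.5)(-1.5)]Cov(S_1,S_2)
= -1.5·0.08 + -0.5·1.6 + -1.75·-0.18 = -0.605

-0.6050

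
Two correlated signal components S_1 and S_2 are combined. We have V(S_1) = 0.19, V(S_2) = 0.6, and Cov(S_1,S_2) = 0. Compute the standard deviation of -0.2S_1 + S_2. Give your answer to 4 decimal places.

0.7795

V(-0.2S_1 + S_2) = (-0.2)²·V(S_1) + (1)²·V(S_2) + 2·(-0.2)·(1)·Cov(S_1,S_2)
= 0.04·0.19 + 1·0.6 + -0.4·0 = 0.6076
SD(-0.2S_1 + S_2) = √0.6076 ≈ 0.7795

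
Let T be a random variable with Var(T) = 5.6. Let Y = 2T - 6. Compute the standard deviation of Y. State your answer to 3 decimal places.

Var(2T - 6) = (2)²·5.6 = 22.4
σ(Y) = √22.4 ≈ 4.733

4.733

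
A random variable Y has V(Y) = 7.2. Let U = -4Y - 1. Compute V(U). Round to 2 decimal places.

115.20

V(-4Y - 1) = (-4)²·V(Y) = 16·7.2 = 115.2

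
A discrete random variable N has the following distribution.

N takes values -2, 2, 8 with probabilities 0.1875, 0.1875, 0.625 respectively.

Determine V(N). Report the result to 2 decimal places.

E[N] = (-2)(0.1875) + (2)(0.1875) + (8)(0.625) = 5
E[N²] = (-2)²(0.1875) + (2)²(0.1875) + (8)²(0.625) = 41.5
V(N) = E[N²] − (E[N])² = 41.5 − (5)² = 16.5

16.50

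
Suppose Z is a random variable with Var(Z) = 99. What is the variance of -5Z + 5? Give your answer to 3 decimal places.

Var(-5Z + 5) = (-5)²·Var(Z) = 25·99 = 2475

2475.000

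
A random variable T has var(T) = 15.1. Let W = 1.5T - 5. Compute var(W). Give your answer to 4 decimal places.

var(1.5T - 5) = (1.5)²·var(T) = 2.25·15.1 = 33.975

33.9750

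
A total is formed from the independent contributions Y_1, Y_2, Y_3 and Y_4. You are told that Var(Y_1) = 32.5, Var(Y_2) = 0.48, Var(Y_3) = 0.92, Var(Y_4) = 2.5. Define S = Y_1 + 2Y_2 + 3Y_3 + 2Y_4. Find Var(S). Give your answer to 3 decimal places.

52.700

By independence, Var(S) = (1)²Var(Y_1) + (2)²Var(Y_2) + (3)²Var(Y_3) + (2)²Var(Y_4)
= (1)²·32.5 + (2)²·0.48 + (3)²·0.92 + (2)²·2.5 = 52.7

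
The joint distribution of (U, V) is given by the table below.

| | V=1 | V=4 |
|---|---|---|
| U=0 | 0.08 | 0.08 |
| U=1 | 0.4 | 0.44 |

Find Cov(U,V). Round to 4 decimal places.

0.0096

E[U] = 0.84,  E[V] = 2.56
E[UV] = 2.16
Cov(U,V) = E[UV] − E[U]E[V] = 2.16 − (0.84)(2.56) = 0.0096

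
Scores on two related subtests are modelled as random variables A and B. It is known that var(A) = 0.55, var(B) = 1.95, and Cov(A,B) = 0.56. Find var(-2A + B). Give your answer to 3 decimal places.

1.910

var(-2A + B) = (-2)²·var(A) + (1)²·var(B) + 2·(-2)·(1)·Cov(A,B)
= 4·0.55 + 1·1.95 + -4·0.56 = 1.91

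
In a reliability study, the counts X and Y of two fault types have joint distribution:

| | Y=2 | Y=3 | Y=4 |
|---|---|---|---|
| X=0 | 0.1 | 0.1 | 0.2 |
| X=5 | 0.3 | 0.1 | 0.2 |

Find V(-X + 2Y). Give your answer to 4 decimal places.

E[X] = 3,  E[Y] = 3,  E[XY] = 8.5
V(X) = 15 − (3)² = 6;  V(Y) = 9.8 − (3)² = 0.8
Cov(X,Y) = 8.5 − (3)(3) = -0.5
V(-X + 2Y) = (-1)²·6 + (2)²·0.8 + 2·(-1)·(2)·-0.5 = 11.2

11.2000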